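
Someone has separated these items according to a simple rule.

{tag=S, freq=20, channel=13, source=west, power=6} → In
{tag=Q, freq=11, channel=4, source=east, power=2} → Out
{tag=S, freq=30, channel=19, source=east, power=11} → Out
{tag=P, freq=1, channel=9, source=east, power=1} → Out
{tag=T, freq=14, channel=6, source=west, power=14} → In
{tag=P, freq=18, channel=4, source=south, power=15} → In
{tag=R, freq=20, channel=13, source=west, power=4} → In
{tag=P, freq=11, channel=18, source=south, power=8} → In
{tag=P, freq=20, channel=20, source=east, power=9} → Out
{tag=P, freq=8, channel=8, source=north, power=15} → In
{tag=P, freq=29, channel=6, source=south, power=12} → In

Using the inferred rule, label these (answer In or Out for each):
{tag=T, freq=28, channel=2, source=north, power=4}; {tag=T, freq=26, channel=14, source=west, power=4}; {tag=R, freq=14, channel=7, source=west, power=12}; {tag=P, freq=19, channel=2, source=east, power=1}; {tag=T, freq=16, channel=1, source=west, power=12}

Rule: source is not east. This holds for each 'In' example and fails for each 'Out' one.
{tag=T, freq=28, channel=2, source=north, power=4}: source is north, has this property → In.
{tag=T, freq=26, channel=14, source=west, power=4}: source is west, has this property → In.
{tag=R, freq=14, channel=7, source=west, power=12}: source is west, has this property → In.
{tag=P, freq=19, channel=2, source=east, power=1}: source is east, does not pass → Out.
{tag=T, freq=16, channel=1, source=west, power=12}: source is west, has this property → In.

In, In, In, Out, In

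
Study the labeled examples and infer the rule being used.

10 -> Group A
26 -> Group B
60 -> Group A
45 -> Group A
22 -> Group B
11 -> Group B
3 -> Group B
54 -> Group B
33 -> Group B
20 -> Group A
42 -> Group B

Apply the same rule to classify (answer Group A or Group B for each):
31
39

Group B, Group B

The rule appears to be: multiple of 5.
31: Group B (31 = 5·6 + 1). 39: Group B (39 = 5·7 + 4).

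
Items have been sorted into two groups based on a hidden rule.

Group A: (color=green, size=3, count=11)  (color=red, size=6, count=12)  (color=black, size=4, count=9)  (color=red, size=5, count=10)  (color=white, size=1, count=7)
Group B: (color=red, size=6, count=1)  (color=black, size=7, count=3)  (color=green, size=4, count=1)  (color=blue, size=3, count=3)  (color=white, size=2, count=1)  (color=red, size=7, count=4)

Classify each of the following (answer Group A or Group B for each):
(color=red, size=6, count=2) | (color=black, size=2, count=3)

Group B, Group B

Every 'Group A' example satisfies: count ≥ 7. None of the 'Group B' examples do.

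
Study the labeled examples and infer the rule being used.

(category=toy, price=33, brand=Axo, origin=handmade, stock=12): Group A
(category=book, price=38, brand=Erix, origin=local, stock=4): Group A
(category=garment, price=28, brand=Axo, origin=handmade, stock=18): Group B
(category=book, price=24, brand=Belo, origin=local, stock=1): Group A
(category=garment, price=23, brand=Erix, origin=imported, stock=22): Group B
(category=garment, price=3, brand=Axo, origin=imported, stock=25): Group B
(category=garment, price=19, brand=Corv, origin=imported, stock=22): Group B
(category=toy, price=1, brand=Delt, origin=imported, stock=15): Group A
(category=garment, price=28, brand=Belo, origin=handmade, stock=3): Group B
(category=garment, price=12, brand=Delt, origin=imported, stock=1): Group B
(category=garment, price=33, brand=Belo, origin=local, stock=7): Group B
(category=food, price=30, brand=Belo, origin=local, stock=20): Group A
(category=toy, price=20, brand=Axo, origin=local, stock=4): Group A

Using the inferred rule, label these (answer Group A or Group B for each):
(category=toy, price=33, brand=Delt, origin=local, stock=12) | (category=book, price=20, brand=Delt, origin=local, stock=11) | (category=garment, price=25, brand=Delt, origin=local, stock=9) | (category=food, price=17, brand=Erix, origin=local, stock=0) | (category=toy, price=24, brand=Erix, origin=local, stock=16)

Group A, Group A, Group B, Group A, Group A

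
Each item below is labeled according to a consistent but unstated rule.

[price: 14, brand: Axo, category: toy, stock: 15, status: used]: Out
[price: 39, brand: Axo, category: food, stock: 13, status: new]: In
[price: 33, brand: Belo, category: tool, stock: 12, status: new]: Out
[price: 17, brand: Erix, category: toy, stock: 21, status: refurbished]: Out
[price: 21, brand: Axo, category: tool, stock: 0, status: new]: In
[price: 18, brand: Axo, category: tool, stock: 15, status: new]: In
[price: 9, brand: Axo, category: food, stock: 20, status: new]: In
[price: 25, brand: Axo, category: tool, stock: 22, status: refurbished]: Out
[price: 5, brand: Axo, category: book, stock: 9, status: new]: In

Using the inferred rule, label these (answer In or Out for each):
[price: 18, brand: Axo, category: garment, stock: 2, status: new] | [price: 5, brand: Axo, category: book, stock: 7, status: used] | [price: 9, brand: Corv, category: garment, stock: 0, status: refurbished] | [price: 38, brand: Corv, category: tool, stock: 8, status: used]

In, Out, Out, Out

The rule appears to be: brand is Axo AND status is new.
[price: 18, brand: Axo, category: garment, stock: 2, status: new]: In (brand is Axo, status is new). [price: 5, brand: Axo, category: book, stock: 7, status: used]: Out (brand is Axo, status is used). [price: 9, brand: Corv, category: garment, stock: 0, status: refurbished]: Out (brand is Corv, status is refurbished). [price: 38, brand: Corv, category: tool, stock: 8, status: used]: Out (brand is Corv, status is used).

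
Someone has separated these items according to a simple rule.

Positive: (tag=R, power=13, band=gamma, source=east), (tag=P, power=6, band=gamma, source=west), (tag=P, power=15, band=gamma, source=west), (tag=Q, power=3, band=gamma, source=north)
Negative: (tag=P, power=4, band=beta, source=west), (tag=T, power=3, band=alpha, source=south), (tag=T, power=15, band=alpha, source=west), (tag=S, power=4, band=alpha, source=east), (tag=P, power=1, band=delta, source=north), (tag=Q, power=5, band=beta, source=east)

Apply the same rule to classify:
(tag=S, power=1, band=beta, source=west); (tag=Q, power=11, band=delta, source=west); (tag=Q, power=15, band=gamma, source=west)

One predicate separates the groups cleanly: band is gamma.
(tag=S, power=1, band=beta, source=west): band is beta, doesn't match → Negative. (tag=Q, power=11, band=delta, source=west): band is delta, doesn't match → Negative. (tag=Q, power=15, band=gamma, source=west): band is gamma, meets the rule → Positive.

Negative, Negative, Positive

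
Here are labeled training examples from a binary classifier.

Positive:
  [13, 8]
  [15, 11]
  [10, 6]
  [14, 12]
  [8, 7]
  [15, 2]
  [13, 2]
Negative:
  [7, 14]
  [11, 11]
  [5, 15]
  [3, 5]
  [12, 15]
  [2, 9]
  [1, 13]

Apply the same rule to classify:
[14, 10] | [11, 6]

Positive, Positive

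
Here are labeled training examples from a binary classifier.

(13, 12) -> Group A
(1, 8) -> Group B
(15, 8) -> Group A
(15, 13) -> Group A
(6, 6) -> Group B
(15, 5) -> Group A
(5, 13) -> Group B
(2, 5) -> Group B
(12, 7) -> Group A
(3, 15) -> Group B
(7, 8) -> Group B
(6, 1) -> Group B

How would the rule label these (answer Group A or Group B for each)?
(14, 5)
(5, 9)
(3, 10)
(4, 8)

Group A, Group B, Group B, Group B

The classifier is using: sum ≥ 19.
(14, 5): 14+5 = 19, matches → Group A. (5, 9): 5+9 = 14, fails this test → Group B. (3, 10): 3+10 = 13, fails this test → Group B. (4, 8): 4+8 = 12, fails this test → Group B.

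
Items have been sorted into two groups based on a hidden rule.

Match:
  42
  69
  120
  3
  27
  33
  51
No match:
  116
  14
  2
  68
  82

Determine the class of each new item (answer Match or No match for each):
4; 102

No match, Match

The pattern is that an item is 'Match' exactly when: multiple of 3.
No match: 4, since 4 = 3·1 + 1. Match: 102, since 102 = 3·34.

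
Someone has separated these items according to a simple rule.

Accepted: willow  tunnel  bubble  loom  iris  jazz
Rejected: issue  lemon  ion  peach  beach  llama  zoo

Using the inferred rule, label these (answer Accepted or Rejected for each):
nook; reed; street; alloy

'Accepted' ⟺ even length.

Accepted, Accepted, Accepted, Rejected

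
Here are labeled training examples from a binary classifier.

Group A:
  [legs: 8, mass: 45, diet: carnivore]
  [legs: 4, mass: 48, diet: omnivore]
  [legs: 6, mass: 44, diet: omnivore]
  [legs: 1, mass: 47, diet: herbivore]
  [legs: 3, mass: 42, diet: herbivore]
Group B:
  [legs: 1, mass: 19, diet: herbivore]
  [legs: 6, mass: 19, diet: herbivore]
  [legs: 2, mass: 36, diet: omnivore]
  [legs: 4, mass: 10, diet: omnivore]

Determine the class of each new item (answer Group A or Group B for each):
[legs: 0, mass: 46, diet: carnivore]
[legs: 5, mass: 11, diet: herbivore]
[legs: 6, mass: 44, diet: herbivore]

Group A, Group B, Group A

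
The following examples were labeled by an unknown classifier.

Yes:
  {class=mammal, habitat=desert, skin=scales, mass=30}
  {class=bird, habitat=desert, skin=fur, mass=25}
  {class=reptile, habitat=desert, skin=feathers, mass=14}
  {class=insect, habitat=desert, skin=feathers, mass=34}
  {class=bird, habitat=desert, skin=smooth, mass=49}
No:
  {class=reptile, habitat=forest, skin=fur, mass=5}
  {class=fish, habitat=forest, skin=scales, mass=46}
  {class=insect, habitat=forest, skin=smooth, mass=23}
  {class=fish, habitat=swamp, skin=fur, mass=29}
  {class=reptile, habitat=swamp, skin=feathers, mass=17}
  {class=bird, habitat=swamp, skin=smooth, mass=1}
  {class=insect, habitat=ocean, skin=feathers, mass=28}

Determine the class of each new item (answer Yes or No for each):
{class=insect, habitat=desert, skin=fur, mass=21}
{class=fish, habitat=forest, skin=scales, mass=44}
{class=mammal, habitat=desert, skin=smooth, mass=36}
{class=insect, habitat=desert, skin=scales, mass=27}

Rule: habitat is desert. This holds for each 'Yes' example and fails for each 'No' one.

Yes, No, Yes, Yes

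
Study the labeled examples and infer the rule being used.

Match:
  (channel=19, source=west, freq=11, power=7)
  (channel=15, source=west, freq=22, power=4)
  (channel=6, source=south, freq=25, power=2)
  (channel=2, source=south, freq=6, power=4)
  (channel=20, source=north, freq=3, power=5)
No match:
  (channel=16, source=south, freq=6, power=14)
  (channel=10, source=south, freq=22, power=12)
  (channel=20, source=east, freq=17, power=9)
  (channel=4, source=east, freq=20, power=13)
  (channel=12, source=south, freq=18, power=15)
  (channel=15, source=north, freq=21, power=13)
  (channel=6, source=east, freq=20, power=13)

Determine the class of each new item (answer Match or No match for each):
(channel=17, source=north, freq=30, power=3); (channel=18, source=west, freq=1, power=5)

Match, Match

Every 'Match' example satisfies: power ≤ 7. None of the 'No match' examples do.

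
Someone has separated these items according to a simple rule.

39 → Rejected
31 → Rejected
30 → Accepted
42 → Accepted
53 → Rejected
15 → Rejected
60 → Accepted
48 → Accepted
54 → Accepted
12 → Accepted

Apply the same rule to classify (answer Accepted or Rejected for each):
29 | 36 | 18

The common property of the 'Accepted' items is: even. No 'Rejected' item has it.
29: 29 is odd, does not pass → Rejected. 36: 36 is even, fits → Accepted. 18: 18 is even, fits → Accepted.

Rejected, Accepted, Accepted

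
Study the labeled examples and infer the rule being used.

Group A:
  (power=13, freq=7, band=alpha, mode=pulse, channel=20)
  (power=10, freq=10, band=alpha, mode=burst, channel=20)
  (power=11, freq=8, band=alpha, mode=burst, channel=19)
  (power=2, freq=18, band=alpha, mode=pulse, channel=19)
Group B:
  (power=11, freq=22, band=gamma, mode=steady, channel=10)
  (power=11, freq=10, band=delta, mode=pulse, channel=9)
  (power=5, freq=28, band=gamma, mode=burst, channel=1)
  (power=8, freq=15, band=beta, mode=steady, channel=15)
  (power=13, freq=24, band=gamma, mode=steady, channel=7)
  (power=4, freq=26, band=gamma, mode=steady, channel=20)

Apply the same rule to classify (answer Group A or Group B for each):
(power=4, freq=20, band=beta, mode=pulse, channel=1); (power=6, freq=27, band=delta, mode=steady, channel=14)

Group B, Group B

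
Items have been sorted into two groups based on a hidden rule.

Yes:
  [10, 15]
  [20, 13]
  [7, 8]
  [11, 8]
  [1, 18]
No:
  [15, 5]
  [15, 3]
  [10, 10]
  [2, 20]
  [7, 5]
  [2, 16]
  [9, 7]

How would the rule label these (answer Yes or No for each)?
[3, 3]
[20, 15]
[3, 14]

The distinguishing property — sum is odd — holds for all the 'Yes' cases and none of the 'No' cases.

No, Yes, Yes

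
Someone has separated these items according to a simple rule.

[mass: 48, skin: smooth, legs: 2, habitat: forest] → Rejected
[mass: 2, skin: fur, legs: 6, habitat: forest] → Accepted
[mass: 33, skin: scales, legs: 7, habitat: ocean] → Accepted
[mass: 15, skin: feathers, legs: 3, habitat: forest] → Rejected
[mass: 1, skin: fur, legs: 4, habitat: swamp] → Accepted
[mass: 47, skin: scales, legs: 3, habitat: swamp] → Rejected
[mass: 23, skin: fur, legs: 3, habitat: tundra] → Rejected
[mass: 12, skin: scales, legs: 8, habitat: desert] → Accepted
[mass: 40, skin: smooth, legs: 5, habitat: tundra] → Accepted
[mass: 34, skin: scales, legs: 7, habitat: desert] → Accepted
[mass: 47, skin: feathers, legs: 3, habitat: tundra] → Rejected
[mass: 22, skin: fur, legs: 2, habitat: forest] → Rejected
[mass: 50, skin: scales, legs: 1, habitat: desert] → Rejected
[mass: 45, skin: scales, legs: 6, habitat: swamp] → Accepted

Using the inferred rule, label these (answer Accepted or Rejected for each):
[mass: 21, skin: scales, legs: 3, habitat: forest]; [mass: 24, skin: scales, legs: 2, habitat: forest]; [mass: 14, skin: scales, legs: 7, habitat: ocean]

Rejected, Rejected, Accepted

The pattern is that an item is 'Accepted' exactly when: legs ≥ 4.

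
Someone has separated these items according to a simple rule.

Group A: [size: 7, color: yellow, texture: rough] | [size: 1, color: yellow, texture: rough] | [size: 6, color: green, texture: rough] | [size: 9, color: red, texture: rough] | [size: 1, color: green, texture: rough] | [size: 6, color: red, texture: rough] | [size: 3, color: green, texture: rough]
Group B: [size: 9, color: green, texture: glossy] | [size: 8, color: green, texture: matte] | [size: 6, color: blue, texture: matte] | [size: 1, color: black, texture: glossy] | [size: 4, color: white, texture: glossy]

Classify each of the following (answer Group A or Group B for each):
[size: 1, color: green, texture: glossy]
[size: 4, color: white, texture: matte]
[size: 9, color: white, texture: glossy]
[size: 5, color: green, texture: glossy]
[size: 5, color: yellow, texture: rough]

Group B, Group B, Group B, Group B, Group A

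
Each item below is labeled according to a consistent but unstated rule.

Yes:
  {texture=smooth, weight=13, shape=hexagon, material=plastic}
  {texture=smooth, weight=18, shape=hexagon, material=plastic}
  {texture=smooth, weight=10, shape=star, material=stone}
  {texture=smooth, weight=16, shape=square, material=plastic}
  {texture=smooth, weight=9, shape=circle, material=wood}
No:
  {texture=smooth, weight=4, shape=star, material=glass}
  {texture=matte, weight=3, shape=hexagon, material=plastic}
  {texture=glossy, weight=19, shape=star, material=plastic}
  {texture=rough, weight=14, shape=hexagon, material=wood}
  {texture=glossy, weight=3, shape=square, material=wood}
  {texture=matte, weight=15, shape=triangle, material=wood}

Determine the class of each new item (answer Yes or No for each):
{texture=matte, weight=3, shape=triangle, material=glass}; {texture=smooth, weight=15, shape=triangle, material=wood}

The distinguishing property — texture is smooth AND weight ≥ 9 — holds for all the 'Yes' cases and none of the 'No' cases.
No: {texture=matte, weight=3, shape=triangle, material=glass}, since texture is matte, weight = 3.
Yes: {texture=smooth, weight=15, shape=triangle, material=wood}, since texture is smooth, weight = 15.

No, Yes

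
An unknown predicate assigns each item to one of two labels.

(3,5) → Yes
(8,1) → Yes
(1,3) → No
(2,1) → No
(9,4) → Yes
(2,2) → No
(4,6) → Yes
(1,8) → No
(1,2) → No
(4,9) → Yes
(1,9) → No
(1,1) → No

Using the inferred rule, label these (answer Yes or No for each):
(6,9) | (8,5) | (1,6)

Yes, Yes, No

A rule that fits every label: first ≥ 3 — true of each 'Yes' example, false of each 'No' one.
(6,9): first 6, fits → Yes.
(8,5): first 8, fits → Yes.
(1,6): first 1, fails the rule → No.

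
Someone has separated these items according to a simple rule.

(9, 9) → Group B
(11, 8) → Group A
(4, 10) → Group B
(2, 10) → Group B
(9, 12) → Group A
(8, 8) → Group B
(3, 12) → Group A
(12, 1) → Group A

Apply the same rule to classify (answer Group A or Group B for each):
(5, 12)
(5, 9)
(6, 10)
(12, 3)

Group A, Group B, Group B, Group A

All 'Group A' examples share one property — sum is odd — and every 'Group B' example lacks it.
(5, 12): Group A (5+12 = 17). (5, 9): Group B (5+9 = 14). (6, 10): Group B (6+10 = 16). (12, 3): Group A (12+3 = 15).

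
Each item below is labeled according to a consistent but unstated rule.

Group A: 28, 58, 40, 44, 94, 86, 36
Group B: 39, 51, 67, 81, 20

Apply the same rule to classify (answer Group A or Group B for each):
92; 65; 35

Group A, Group B, Group B

One predicate separates the groups cleanly: even AND at least 28.
92: 92 is even, 92 ≥ 28 — has this property, so Group A.
65: 65 is odd, 65 ≥ 28 — fails this test, so Group B.
35: 35 is odd, 35 ≥ 28 — fails this test, so Group B.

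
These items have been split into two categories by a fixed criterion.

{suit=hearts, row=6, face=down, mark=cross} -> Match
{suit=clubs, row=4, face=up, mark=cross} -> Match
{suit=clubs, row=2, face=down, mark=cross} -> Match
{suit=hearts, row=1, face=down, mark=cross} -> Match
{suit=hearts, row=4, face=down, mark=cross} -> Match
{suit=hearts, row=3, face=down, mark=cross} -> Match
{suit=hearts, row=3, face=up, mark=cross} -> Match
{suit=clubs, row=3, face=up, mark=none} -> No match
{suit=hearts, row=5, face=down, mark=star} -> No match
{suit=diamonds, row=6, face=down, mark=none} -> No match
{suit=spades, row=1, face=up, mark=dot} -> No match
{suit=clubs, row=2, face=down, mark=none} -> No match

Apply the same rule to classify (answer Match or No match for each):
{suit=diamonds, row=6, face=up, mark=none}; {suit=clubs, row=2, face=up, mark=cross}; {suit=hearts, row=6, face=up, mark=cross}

No match, Match, Match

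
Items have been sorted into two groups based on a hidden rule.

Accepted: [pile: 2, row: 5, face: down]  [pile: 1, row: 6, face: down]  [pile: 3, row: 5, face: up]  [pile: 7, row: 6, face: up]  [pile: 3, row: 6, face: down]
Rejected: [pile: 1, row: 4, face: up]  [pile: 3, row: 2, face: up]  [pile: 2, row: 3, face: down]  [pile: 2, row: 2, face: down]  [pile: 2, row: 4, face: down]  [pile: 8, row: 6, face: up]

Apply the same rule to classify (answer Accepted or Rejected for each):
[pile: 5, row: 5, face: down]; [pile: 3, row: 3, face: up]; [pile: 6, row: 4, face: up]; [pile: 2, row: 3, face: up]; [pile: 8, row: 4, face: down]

A rule that fits every label: pile ≤ 7 AND row ≥ 5 — true of each 'Accepted' example, false of each 'Rejected' one.

Accepted, Rejected, Rejected, Rejected, Rejected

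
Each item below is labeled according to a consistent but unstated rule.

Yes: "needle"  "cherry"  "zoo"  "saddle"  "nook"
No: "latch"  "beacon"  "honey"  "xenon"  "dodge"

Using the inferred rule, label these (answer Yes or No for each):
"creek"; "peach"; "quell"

The classifier is using: has a double letter.
"creek" → 'ee' doubled → Yes. "peach" → no doubled letter → No. "quell" → 'll' doubled → Yes.

Yes, No, Yes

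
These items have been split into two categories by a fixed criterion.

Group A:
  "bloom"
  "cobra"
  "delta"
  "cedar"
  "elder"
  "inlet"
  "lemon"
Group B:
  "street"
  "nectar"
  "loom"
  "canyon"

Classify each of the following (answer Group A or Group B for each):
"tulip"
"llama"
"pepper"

A rule that fits every label: odd length — true of each 'Group A' example, false of each 'Group B' one.
"tulip": length 5 — satisfies this, so Group A. "llama": length 5 — satisfies this, so Group A. "pepper": length 6 — fails this test, so Group B.

Group A, Group A, Group B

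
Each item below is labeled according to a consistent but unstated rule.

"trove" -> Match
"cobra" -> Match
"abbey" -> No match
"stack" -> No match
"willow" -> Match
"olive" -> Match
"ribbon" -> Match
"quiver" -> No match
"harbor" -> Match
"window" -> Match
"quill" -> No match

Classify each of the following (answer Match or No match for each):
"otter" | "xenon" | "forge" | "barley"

Match, Match, Match, No match

The pattern is that an item is 'Match' exactly when: contains 'o'.
"otter": has 'o', satisfies this → Match. "xenon": has 'o', satisfies this → Match. "forge": has 'o', satisfies this → Match. "barley": no 'o', doesn't match → No match.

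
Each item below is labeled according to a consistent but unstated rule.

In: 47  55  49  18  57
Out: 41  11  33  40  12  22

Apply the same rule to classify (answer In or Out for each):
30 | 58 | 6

Out, In, Out

The common property of the 'In' items is: digit sum ≥ 7. No 'Out' item has it.
30: digit sum 3+0 = 3 — doesn't match, so Out.
58: digit sum 5+8 = 13 — satisfies this, so In.
6: digit sum 6 — doesn't match, so Out.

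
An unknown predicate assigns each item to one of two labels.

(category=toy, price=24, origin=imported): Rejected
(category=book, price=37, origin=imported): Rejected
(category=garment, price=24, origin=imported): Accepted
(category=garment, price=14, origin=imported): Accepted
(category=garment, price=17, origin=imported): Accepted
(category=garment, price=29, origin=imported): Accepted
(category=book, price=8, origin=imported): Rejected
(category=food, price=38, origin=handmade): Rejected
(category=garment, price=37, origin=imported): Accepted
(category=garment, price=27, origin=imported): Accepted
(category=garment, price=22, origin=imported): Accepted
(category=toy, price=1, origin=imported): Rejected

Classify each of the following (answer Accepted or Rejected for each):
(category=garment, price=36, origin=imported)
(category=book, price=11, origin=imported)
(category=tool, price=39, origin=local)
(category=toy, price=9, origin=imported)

Accepted, Rejected, Rejected, Rejected

One predicate separates the groups cleanly: category is garment.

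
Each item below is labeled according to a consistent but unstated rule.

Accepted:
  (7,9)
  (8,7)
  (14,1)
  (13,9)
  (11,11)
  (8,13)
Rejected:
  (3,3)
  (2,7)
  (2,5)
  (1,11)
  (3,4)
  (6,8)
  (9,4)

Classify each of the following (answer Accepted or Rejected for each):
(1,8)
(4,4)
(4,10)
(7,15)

Rejected, Rejected, Rejected, Accepted

The pattern is that an item is 'Accepted' exactly when: sum ≥ 15.
Rejected: (1,8), since 1+8 = 9.
Rejected: (4,4), since 4+4 = 8.
Rejected: (4,10), since 4+10 = 14.
Accepted: (7,15), since 7+15 = 22.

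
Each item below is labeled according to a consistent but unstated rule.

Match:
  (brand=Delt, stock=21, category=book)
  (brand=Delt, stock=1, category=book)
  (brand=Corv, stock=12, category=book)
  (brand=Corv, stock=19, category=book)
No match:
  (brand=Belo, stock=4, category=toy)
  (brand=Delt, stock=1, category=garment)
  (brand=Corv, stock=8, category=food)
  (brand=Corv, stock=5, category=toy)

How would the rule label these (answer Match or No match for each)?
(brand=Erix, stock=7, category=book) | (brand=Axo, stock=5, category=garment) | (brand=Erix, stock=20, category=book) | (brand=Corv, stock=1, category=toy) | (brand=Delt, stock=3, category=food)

Match, No match, Match, No match, No match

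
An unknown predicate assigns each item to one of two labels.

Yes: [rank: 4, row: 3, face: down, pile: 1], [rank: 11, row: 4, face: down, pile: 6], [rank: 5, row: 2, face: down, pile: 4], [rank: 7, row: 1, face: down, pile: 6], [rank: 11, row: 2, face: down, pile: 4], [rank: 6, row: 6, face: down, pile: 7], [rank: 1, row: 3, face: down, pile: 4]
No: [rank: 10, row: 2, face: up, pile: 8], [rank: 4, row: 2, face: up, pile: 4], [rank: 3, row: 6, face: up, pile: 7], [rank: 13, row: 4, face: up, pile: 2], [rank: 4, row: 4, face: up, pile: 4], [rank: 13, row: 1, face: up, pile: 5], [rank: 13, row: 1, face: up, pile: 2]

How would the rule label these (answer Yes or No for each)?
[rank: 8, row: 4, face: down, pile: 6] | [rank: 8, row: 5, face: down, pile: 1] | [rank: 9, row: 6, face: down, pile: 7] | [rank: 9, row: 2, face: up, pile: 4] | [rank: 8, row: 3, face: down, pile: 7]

Yes, Yes, Yes, No, Yes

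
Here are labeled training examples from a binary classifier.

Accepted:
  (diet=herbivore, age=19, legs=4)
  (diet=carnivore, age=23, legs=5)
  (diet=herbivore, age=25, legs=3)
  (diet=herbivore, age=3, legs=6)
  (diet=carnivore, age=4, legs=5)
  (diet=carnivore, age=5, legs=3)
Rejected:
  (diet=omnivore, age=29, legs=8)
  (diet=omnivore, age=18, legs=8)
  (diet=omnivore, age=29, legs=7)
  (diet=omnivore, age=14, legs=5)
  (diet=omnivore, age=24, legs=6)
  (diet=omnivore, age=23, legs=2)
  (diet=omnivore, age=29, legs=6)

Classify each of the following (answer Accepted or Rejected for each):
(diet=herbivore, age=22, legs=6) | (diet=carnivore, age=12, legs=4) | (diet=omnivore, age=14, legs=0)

Accepted, Accepted, Rejected

The classifier is using: diet is not omnivore.
Accepted: (diet=herbivore, age=22, legs=6), since diet is herbivore. Accepted: (diet=carnivore, age=12, legs=4), since diet is carnivore. Rejected: (diet=omnivore, age=14, legs=0), since diet is omnivore.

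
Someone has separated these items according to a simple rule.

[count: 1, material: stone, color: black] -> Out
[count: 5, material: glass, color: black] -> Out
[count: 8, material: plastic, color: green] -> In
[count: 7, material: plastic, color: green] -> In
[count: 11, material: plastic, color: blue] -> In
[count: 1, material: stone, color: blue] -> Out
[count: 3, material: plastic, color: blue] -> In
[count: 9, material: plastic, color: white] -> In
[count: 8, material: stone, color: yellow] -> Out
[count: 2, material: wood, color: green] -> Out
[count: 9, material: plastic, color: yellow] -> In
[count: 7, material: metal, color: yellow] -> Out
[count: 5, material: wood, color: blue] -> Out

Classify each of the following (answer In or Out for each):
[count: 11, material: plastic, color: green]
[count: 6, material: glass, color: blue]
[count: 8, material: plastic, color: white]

In, Out, In

'In' ⟺ material is plastic.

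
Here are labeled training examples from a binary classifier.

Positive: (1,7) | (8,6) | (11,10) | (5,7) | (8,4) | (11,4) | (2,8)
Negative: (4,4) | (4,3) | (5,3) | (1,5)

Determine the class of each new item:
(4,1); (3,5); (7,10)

Negative, Negative, Positive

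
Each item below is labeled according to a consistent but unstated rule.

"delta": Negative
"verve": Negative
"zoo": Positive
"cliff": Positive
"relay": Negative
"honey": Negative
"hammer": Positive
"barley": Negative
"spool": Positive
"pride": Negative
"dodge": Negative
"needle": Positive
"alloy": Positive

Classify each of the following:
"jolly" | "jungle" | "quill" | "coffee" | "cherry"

Positive, Negative, Positive, Positive, Positive

Looking at the examples, the only property every 'Positive' case has and every 'Negative' case lacks is: has a double letter.
"jolly": 'll' doubled, satisfies this → Positive.
"jungle": no doubled letter, lacks this property → Negative.
"quill": 'll' doubled, satisfies this → Positive.
"coffee": 'ff' doubled, satisfies this → Positive.
"cherry": 'rr' doubled, satisfies this → Positive.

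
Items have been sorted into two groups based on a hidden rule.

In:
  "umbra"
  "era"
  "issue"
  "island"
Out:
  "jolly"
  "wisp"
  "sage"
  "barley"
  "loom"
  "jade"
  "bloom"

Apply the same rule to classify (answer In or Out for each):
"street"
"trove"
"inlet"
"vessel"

All 'In' examples share one property — starts with a vowel — and every 'Out' example lacks it.
"street" → starts with 's' → Out. "trove" → starts with 't' → Out. "inlet" → starts with 'i' → In. "vessel" → starts with 'v' → Out.

Out, Out, In, Out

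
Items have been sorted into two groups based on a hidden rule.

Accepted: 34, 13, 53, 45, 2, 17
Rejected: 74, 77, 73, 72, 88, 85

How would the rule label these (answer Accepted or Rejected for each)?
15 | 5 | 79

One predicate separates the groups cleanly: at most 53.
15: 15 ≤ 53, fits → Accepted.
5: 5 ≤ 53, fits → Accepted.
79: 79 > 53, lacks this property → Rejected.

Accepted, Accepted, Rejected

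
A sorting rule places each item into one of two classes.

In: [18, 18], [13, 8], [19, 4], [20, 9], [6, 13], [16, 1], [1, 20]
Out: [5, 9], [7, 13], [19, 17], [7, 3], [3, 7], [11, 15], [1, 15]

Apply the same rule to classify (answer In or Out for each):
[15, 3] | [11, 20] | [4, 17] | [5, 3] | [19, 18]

Out, In, In, Out, In

Every 'In' example satisfies: product is even. None of the 'Out' examples do.
[15, 3]: Out (15·3 = 45). [11, 20]: In (11·20 = 220). [4, 17]: In (4·17 = 68). [5, 3]: Out (5·3 = 15). [19, 18]: In (19·18 = 342).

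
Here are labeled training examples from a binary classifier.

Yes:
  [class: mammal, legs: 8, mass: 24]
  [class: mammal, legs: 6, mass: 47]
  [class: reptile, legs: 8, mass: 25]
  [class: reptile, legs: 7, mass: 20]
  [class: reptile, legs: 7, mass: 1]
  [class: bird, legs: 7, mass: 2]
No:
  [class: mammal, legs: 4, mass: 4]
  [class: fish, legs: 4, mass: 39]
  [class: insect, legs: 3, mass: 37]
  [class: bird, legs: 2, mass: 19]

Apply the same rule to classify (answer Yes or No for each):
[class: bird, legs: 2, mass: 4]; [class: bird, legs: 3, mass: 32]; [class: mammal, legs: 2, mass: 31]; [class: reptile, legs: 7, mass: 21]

No, No, No, Yes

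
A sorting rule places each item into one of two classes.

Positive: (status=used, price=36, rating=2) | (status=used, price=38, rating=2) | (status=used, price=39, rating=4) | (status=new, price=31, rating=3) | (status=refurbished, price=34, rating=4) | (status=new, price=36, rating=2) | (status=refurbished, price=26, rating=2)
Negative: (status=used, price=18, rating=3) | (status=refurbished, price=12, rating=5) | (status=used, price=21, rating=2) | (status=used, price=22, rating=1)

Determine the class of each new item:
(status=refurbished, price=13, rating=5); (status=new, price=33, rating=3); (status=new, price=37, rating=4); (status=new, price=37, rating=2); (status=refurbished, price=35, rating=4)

Negative, Positive, Positive, Positive, Positive

'Positive' ⟺ price ≥ 26.
(status=refurbished, price=13, rating=5) → price = 13 → Negative.
(status=new, price=33, rating=3) → price = 33 → Positive.
(status=new, price=37, rating=4) → price = 37 → Positive.
(status=new, price=37, rating=2) → price = 37 → Positive.
(status=refurbished, price=35, rating=4) → price = 35 → Positive.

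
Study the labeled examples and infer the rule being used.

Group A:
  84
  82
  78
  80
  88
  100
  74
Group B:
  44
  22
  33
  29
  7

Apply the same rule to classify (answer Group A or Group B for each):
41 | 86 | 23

Group B, Group A, Group B

The pattern is that an item is 'Group A' exactly when: at least 74.
41 — 41 < 74, hence Group B. 86 — 86 ≥ 74, hence Group A. 23 — 23 < 74, hence Group B.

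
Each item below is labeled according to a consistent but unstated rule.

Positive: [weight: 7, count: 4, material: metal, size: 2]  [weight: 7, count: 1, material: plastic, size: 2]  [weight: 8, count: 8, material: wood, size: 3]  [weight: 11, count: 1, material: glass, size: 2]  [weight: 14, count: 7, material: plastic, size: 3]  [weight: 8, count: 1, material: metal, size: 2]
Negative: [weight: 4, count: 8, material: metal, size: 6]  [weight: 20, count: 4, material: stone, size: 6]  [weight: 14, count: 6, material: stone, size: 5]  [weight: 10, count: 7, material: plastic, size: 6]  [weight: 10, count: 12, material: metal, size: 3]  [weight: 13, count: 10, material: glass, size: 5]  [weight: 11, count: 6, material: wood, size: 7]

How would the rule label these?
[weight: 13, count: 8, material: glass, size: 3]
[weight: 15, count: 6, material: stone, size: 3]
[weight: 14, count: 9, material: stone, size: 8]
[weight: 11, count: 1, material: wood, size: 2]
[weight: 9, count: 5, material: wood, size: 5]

Positive, Positive, Negative, Positive, Negative

The rule appears to be: size ≤ 3 AND count ≤ 8.
[weight: 13, count: 8, material: glass, size: 3] → size = 3, count = 8 → Positive.
[weight: 15, count: 6, material: stone, size: 3] → size = 3, count = 6 → Positive.
[weight: 14, count: 9, material: stone, size: 8] → size = 8, count = 9 → Negative.
[weight: 11, count: 1, material: wood, size: 2] → size = 2, count = 1 → Positive.
[weight: 9, count: 5, material: wood, size: 5] → size = 5, count = 5 → Negative.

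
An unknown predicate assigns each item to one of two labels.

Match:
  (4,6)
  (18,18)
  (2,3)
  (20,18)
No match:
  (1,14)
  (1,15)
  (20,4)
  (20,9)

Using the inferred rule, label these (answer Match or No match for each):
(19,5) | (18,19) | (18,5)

No match, Match, No match

The classifier is using: |first − second| ≤ 2.
(19,5): |19−5| = 14, lacks this property → No match.
(18,19): |18−19| = 1, checks out → Match.
(18,5): |18−5| = 13, lacks this property → No match.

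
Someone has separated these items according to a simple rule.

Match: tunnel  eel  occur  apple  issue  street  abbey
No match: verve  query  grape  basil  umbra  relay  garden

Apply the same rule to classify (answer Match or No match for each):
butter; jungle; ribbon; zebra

A rule that fits every label: has a double letter — true of each 'Match' example, false of each 'No match' one.
butter: 'tt' doubled, has this property → Match. jungle: no doubled letter, fails this test → No match. ribbon: 'bb' doubled, has this property → Match. zebra: no doubled letter, fails this test → No match.

Match, No match, Match, No match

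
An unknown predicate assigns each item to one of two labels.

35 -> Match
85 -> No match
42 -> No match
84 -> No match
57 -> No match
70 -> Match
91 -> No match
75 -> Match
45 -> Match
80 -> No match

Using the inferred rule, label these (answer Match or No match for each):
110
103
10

No match, No match, Match

A rule that fits every label: multiple of 5 AND at most 75 — true of each 'Match' example, false of each 'No match' one.
110 → 110 = 5·22, 110 > 75 → No match.
103 → 103 = 5·20 + 3, 103 > 75 → No match.
10 → 10 = 5·2, 10 ≤ 75 → Match.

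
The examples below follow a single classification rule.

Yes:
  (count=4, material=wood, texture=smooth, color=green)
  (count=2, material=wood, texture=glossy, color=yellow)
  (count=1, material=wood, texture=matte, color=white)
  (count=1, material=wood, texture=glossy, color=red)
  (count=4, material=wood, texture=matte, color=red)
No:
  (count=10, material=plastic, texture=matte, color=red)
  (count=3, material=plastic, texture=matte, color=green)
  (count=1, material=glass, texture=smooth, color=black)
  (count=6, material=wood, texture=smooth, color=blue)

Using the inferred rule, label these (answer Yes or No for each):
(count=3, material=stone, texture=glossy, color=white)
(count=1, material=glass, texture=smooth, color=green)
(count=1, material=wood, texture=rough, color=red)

No, No, Yes

A rule that fits every label: material is wood AND count ≤ 4 — true of each 'Yes' example, false of each 'No' one.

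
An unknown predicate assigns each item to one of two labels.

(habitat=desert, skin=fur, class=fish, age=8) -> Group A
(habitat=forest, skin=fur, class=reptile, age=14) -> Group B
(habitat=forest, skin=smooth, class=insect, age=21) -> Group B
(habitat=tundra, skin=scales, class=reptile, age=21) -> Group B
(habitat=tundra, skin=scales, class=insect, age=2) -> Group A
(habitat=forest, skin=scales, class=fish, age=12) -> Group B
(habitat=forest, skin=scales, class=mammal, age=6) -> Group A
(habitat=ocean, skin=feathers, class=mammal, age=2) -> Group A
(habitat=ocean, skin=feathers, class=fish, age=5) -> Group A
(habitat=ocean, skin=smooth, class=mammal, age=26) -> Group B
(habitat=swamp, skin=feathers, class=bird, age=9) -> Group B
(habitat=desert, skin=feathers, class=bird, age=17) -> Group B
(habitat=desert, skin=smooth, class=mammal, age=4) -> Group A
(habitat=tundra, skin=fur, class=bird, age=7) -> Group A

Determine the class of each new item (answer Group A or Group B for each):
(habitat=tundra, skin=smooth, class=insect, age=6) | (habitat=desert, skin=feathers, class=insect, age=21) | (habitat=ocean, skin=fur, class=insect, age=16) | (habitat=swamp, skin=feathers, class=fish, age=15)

Group A, Group B, Group B, Group B

All 'Group A' examples share one property — age ≤ 8 — and every 'Group B' example lacks it.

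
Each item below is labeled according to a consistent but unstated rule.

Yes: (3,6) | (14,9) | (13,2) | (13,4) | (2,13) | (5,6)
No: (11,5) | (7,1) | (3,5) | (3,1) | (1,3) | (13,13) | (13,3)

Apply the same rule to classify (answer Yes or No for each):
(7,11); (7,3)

All 'Yes' examples share one property — sum is odd — and every 'No' example lacks it.
(7,11): 7+11 = 18, doesn't match → No. (7,3): 7+3 = 10, doesn't match → No.

No, No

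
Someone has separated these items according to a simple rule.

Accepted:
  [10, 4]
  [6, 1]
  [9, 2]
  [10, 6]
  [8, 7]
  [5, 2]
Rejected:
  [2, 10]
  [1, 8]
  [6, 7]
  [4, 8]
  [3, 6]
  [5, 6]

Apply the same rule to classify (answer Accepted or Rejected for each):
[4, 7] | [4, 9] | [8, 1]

Rejected, Rejected, Accepted

The common property of the 'Accepted' items is: first > second. No 'Rejected' item has it.
[4, 7] → 4 < 7 → Rejected.
[4, 9] → 4 < 9 → Rejected.
[8, 1] → 8 > 1 → Accepted.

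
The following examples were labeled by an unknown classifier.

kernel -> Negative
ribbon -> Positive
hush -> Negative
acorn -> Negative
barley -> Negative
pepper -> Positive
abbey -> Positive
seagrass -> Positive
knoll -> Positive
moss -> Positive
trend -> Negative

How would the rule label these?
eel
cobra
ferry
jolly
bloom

Positive, Negative, Positive, Positive, Positive

'Positive' ⟺ has a double letter.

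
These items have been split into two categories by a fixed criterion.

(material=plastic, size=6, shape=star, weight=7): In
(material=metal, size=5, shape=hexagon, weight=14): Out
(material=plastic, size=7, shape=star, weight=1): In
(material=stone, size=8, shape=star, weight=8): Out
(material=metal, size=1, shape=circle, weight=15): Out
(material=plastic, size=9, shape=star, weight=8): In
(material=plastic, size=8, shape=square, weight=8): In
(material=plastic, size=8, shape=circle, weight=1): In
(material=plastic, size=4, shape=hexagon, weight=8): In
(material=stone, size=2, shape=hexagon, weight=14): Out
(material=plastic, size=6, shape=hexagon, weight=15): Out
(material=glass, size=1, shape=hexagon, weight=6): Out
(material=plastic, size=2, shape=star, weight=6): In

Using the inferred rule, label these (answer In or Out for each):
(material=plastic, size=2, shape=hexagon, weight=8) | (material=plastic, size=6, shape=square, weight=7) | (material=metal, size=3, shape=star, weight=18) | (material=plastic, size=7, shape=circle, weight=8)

All 'In' examples share one property — material is plastic AND weight ≤ 8 — and every 'Out' example lacks it.
(material=plastic, size=2, shape=hexagon, weight=8): In (material is plastic, weight = 8).
(material=plastic, size=6, shape=square, weight=7): In (material is plastic, weight = 7).
(material=metal, size=3, shape=star, weight=18): Out (material is metal, weight = 18).
(material=plastic, size=7, shape=circle, weight=8): In (material is plastic, weight = 8).

In, In, Out, In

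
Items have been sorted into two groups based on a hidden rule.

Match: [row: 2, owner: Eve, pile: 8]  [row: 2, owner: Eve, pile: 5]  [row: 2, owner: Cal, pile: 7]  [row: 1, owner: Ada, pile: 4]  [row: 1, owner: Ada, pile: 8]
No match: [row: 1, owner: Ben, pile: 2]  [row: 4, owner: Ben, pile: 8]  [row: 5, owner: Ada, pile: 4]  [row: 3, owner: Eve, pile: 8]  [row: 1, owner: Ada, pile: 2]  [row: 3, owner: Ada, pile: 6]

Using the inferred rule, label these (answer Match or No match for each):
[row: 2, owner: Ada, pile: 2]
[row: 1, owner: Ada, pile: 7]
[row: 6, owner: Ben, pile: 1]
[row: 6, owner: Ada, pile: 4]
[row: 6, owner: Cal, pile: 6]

The pattern is that an item is 'Match' exactly when: pile ≥ 4 AND row ≤ 2.
[row: 2, owner: Ada, pile: 2]: pile = 2, row = 2 — does not pass, so No match. [row: 1, owner: Ada, pile: 7]: pile = 7, row = 1 — qualifies, so Match. [row: 6, owner: Ben, pile: 1]: pile = 1, row = 6 — does not pass, so No match. [row: 6, owner: Ada, pile: 4]: pile = 4, row = 6 — does not pass, so No match. [row: 6, owner: Cal, pile: 6]: pile = 6, row = 6 — does not pass, so No match.

No match, Match, No match, No match, No match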